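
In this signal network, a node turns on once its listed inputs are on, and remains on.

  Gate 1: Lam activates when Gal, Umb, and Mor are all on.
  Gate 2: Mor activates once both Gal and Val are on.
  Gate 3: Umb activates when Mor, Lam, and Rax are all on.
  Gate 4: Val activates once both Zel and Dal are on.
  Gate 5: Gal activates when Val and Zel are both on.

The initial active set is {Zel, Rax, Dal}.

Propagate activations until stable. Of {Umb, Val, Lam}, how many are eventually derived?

1

Zel and Dal are on, so Val activates (Gate 4).
Umb would need Mor, Lam, and Rax (Gate 3), but Lam never turns on.
Val: reached.
Lam would need Gal, Umb, and Mor (Gate 1), but Umb never turns on.
Reached: Val — 1 of the 3.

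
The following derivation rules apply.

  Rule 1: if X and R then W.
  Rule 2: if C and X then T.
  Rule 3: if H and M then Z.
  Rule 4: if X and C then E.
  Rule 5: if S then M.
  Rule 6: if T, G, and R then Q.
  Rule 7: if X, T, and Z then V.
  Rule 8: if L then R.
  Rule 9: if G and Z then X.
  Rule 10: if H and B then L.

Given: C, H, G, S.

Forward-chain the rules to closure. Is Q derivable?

Q would need T, G, and R (Rule 6), but R is never established.

No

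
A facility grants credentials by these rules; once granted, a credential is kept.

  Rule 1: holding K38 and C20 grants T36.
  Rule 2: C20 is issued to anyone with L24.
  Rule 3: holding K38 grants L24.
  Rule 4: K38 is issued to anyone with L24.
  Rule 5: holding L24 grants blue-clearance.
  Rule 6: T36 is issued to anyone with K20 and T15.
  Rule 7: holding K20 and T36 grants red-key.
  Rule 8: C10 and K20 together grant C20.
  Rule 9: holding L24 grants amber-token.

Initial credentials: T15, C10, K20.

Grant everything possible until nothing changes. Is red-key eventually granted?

Yes

Holding K20 and T15 grants T36 (Rule 6).
Holding K20 and T36 grants red-key (Rule 7).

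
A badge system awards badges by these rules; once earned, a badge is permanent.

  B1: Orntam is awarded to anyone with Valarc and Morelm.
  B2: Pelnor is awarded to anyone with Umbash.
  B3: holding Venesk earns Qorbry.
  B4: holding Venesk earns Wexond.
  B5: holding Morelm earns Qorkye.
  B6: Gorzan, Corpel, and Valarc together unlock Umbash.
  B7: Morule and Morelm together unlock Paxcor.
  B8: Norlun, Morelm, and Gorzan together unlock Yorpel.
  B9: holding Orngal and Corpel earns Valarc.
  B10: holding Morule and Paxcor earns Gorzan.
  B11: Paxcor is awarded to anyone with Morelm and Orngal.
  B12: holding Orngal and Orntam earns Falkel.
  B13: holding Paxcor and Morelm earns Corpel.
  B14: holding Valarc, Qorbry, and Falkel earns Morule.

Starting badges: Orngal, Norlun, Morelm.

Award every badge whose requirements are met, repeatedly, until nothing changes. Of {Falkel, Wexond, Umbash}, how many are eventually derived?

1

With Morelm and Orngal, Paxcor is earned (B11).
With Paxcor and Morelm, Corpel is earned (B13).
With Orngal and Corpel, Valarc is earned (B9).
With Valarc and Morelm, Orntam is earned (B1).
With Orngal and Orntam, Falkel is earned (B12).
Falkel: reached.
Wexond would need Venesk (B4), but Venesk is never earned.
Umbash would need Gorzan, Corpel, and Valarc (B6), but Gorzan is never earned.
Reached: Falkel — 1 of the 3.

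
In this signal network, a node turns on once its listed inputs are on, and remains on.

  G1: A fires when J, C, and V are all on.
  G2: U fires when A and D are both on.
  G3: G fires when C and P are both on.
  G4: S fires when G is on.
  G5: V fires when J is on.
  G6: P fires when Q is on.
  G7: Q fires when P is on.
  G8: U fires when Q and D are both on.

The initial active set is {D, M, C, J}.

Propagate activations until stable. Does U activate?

J is on, so V fires (G5).
G1: J, C, and V on → A on.
G2: A and D on → U on.

Yes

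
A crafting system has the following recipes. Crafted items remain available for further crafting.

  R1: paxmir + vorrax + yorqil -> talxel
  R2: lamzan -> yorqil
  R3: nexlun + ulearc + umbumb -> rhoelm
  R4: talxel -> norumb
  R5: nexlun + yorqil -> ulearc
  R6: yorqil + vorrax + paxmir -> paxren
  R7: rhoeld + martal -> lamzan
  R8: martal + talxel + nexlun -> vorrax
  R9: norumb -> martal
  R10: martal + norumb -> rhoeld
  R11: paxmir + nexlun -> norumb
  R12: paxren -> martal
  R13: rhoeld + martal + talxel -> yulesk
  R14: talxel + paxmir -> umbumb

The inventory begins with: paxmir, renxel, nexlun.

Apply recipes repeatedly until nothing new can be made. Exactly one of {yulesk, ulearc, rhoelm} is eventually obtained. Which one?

ulearc

Using R11, paxmir and nexlun make norumb.
norumb -> martal (R9).
Using R10, martal and norumb make rhoeld.
rhoeld + martal -> lamzan (R7).
lamzan -> yorqil (R2).
Using R5, nexlun and yorqil make ulearc.
rhoelm would need nexlun, ulearc, and umbumb (R3), but umbumb is never obtained. yulesk would need rhoeld, martal, and talxel (R13), but talxel is never obtained.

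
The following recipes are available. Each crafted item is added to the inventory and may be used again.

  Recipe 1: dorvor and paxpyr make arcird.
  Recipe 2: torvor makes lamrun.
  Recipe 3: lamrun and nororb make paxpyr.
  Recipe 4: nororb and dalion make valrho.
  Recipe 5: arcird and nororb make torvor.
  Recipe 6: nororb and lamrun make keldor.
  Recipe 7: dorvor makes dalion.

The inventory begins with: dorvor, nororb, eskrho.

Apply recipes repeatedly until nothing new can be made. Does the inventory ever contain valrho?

dorvor → dalion (Recipe 7).
Using Recipe 4, nororb and dalion make valrho.

Yes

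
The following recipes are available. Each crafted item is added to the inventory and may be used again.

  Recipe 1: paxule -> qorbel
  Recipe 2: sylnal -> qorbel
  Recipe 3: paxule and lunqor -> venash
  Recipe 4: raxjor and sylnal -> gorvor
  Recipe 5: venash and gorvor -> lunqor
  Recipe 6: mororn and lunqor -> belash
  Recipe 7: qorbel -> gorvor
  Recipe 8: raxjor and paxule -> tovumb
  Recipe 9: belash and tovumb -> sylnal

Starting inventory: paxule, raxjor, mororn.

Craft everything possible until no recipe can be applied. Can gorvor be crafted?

Using Recipe 1, paxule makes qorbel.
Using Recipe 7, qorbel makes gorvor.

Yes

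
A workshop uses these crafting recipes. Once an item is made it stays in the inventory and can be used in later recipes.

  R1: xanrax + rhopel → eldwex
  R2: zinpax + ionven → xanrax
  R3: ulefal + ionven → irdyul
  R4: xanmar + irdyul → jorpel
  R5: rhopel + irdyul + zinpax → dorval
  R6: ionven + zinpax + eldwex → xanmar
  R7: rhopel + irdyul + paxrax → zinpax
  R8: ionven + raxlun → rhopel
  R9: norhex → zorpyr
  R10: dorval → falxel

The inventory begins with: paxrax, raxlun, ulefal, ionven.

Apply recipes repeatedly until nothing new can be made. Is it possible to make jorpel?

Using R3, ulefal and ionven make irdyul.
Using R8, ionven and raxlun make rhopel.
rhopel + irdyul + paxrax → zinpax (R7).
Using R2, zinpax and ionven make xanrax.
xanrax + rhopel → eldwex (R1).
Using R6, ionven, zinpax, and eldwex make xanmar.
xanmar + irdyul → jorpel (R4).

Yes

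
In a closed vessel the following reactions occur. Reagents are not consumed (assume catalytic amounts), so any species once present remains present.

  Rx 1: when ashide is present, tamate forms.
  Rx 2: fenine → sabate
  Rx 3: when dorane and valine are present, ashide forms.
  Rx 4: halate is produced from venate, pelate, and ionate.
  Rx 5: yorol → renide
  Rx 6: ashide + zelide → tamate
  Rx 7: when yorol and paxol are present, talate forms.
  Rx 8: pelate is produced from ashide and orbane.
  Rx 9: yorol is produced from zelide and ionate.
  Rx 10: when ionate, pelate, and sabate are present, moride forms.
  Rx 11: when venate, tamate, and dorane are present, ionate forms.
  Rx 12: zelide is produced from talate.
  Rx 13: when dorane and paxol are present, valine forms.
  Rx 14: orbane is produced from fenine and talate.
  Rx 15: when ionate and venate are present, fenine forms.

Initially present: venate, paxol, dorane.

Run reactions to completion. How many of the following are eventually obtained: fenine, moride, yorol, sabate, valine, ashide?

dorane and paxol present → valine forms (Rx 13).
dorane and valine present → ashide forms (Rx 3).
ashide present → tamate forms (Rx 1).
venate, tamate, and dorane present → ionate forms (Rx 11).
ionate and venate present → fenine forms (Rx 15).
fenine present → sabate forms (Rx 2).
fenine: reached.
moride would need ionate, pelate, and sabate (Rx 10), but pelate never forms.
yorol would need zelide and ionate (Rx 9), but zelide never forms.
sabate: reached.
valine: reached.
ashide: reached.
Reached: fenine, sabate, valine, and ashide — 4 of the 6.

4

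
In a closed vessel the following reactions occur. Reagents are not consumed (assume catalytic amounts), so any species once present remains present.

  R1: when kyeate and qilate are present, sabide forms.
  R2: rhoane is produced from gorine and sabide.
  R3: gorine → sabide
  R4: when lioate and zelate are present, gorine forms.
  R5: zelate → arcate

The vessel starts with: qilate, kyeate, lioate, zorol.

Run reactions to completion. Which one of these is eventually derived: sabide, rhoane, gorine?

kyeate and qilate present → sabide forms (R1).
rhoane would need gorine and sabide (R2), but gorine never forms. gorine would need lioate and zelate (R4), but zelate never forms.

sabide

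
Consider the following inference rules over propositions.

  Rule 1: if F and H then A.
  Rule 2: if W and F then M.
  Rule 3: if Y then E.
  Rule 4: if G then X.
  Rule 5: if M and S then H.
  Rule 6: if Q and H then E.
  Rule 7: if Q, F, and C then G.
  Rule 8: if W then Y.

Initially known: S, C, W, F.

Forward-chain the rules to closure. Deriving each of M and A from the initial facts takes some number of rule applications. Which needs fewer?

M

M: W and F hold, so M follows (Rule 2). [1 rule application]
A: W and F hold, so M follows (Rule 2). M and S hold, so H follows (Rule 5). F and H hold, so A follows (Rule 1). [3 rule applications]
M needs fewer.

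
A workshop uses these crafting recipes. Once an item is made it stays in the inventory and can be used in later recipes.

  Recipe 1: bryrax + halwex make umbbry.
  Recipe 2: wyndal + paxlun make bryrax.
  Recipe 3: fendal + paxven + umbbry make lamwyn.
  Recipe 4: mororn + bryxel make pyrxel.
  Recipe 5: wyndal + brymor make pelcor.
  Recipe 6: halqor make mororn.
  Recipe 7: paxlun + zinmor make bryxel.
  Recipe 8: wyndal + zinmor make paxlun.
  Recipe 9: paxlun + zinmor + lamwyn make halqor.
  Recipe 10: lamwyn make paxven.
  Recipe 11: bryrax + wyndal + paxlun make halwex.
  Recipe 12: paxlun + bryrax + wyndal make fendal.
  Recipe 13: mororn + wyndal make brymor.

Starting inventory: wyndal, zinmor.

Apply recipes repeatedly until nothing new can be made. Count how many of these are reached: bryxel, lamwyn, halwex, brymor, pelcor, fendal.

wyndal + zinmor → paxlun (Recipe 8).
Using Recipe 2, wyndal and paxlun make bryrax.
paxlun + zinmor → bryxel (Recipe 7).
paxlun + bryrax + wyndal → fendal (Recipe 12).
Using Recipe 11, bryrax, wyndal, and paxlun make halwex.
bryxel: reached.
lamwyn would need fendal, paxven, and umbbry (Recipe 3), but paxven is never obtained.
halwex: reached.
brymor would need mororn and wyndal (Recipe 13), but mororn is never obtained.
pelcor would need wyndal and brymor (Recipe 5), but brymor is never obtained.
fendal: reached.
Reached: bryxel, halwex, and fendal — 3 of the 6.

3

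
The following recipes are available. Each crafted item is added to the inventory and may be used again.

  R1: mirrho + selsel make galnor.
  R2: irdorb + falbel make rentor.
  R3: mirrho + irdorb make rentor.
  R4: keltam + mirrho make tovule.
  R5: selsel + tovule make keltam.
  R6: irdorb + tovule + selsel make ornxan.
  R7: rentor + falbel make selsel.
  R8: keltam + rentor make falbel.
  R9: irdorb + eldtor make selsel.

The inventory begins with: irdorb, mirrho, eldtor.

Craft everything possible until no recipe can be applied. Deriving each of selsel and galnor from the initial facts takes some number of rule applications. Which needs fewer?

selsel: irdorb + eldtor → selsel (R9). [1 rule application]
galnor: Using R9, irdorb and eldtor make selsel. Using R1, mirrho and selsel make galnor. [2 rule applications]
selsel needs fewer.

selsel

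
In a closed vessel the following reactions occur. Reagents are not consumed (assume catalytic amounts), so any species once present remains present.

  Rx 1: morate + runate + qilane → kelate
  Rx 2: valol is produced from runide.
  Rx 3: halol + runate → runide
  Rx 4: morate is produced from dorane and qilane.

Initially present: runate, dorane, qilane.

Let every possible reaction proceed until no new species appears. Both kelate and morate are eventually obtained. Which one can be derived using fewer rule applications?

morate: dorane and qilane present → morate forms (Rx 4). [1 rule application]
kelate: dorane and qilane present → morate forms (Rx 4). morate, runate, and qilane present → kelate forms (Rx 1). [2 rule applications]
morate needs fewer.

morate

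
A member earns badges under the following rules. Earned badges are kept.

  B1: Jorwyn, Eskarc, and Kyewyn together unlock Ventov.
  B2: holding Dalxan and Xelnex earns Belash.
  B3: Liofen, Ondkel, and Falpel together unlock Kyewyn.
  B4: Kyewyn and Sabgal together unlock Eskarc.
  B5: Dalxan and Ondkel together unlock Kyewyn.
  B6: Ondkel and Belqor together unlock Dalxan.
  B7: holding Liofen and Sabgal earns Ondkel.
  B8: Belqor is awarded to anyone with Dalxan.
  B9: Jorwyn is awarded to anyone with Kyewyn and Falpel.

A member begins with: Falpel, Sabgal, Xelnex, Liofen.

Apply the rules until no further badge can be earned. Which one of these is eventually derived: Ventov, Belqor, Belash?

With Liofen and Sabgal, Ondkel is earned (B7).
With Liofen, Ondkel, and Falpel, Kyewyn is earned (B3).
With Kyewyn and Falpel, Jorwyn is earned (B9).
With Kyewyn and Sabgal, Eskarc is earned (B4).
With Jorwyn, Eskarc, and Kyewyn, Ventov is earned (B1).
Belqor would need Dalxan (B8), but Dalxan is never earned. Belash would need Dalxan and Xelnex (B2), but Dalxan is never earned.

Ventov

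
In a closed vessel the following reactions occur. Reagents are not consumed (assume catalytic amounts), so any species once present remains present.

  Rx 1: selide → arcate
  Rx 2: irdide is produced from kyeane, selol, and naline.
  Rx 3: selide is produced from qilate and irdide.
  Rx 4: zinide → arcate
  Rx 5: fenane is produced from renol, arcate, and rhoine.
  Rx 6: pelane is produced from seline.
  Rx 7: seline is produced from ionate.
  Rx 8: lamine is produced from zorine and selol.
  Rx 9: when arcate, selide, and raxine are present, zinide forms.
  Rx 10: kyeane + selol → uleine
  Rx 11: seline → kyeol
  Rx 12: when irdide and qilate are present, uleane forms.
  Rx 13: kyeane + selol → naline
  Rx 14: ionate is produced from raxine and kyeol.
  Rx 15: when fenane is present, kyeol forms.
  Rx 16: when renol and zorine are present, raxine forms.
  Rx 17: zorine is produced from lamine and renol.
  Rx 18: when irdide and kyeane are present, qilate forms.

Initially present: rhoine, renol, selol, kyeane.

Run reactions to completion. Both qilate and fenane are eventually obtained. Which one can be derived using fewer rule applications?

qilate: kyeane and selol present → naline forms (Rx 13). kyeane, selol, and naline present → irdide forms (Rx 2). irdide and kyeane present → qilate forms (Rx 18). [3 rule applications]
fenane: kyeane and selol present → naline forms (Rx 13). kyeane, selol, and naline present → irdide forms (Rx 2). irdide and kyeane present → qilate forms (Rx 18). qilate and irdide present → selide forms (Rx 3). selide present → arcate forms (Rx 1). renol, arcate, and rhoine present → fenane forms (Rx 5). [6 rule applications]
qilate needs fewer.

qilate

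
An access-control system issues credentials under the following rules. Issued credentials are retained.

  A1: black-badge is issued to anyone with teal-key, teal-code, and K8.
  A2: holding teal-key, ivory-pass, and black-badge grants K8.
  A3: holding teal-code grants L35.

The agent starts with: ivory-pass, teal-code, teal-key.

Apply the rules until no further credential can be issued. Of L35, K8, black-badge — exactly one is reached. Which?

Holding teal-code grants L35 (A3).
K8 would need teal-key, ivory-pass, and black-badge (A2), but black-badge is never granted. black-badge would need teal-key, teal-code, and K8 (A1), but K8 is never granted.

L35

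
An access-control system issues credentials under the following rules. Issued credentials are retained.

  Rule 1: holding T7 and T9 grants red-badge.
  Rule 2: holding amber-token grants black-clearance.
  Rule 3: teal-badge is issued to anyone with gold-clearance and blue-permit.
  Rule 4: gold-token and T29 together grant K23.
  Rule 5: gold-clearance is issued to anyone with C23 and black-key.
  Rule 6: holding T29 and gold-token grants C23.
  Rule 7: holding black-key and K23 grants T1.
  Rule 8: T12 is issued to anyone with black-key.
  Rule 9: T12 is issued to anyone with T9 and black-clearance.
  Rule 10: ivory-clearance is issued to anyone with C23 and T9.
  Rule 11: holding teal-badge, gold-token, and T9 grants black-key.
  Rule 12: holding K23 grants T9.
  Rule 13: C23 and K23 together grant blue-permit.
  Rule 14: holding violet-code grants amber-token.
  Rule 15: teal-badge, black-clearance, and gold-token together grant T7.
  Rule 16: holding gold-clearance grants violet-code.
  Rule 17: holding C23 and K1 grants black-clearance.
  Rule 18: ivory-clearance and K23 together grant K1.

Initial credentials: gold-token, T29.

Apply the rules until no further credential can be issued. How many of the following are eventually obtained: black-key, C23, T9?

2

Holding T29 and gold-token grants C23 (Rule 6).
Holding gold-token and T29 grants K23 (Rule 4).
Holding K23 grants T9 (Rule 12).
black-key would need teal-badge, gold-token, and T9 (Rule 11), but teal-badge is never granted.
C23: reached.
T9: reached.
Reached: C23 and T9 — 2 of the 3.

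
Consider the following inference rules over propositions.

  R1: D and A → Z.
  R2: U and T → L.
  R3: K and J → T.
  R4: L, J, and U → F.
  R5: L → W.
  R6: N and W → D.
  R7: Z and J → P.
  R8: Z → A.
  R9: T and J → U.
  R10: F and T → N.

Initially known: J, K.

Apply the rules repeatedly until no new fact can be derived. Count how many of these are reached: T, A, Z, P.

1

K and J hold, so T follows (R3).
T: reached.
A would need Z (R8), but Z is never established.
Z would need D and A (R1), but A is never established.
P would need Z and J (R7), but Z is never established.
Reached: T — 1 of the 4.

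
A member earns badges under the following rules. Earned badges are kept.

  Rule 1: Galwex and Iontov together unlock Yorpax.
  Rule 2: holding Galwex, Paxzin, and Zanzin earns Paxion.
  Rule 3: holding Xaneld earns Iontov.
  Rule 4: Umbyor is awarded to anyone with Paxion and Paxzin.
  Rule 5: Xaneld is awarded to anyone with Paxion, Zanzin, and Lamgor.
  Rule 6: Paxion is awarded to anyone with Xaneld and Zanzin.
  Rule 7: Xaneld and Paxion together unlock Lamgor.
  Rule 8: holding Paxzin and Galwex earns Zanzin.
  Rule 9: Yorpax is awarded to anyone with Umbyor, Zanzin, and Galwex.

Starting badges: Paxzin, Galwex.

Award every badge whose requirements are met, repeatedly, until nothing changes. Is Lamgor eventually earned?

Lamgor would need Xaneld and Paxion (Rule 7), but Xaneld is never earned.

No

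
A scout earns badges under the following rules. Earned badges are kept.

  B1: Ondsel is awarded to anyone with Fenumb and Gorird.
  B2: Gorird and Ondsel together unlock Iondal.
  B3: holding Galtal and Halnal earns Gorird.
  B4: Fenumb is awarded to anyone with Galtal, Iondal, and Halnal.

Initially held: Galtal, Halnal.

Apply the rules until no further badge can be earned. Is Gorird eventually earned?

Yes

With Galtal and Halnal, Gorird is earned (B3).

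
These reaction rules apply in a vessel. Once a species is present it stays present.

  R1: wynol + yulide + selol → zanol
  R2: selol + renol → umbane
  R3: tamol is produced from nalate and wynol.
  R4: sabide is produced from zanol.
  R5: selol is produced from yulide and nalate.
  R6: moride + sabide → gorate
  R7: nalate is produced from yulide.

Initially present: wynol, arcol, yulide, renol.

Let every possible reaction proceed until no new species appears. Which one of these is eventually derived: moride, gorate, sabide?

sabide

yulide present → nalate forms (R7).
yulide and nalate present → selol forms (R5).
wynol, yulide, and selol present → zanol forms (R1).
zanol present → sabide forms (R4).
gorate would need moride and sabide (R6), but moride never forms. No rule produces moride, and it is not given.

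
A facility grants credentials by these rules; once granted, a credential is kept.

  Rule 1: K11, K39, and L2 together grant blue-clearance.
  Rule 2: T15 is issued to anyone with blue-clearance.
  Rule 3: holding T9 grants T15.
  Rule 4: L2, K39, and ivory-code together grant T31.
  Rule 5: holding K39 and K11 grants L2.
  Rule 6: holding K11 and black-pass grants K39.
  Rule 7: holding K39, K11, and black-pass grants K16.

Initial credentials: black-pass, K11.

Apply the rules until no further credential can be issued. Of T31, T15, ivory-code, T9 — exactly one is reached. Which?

T15

Holding K11 and black-pass grants K39 (Rule 6).
Holding K39 and K11 grants L2 (Rule 5).
Holding K11, K39, and L2 grants blue-clearance (Rule 1).
Holding blue-clearance grants T15 (Rule 2).
No rule produces T9, and it is not given. No rule produces ivory-code, and it is not given. T31 would need L2, K39, and ivory-code (Rule 4), but ivory-code is never granted.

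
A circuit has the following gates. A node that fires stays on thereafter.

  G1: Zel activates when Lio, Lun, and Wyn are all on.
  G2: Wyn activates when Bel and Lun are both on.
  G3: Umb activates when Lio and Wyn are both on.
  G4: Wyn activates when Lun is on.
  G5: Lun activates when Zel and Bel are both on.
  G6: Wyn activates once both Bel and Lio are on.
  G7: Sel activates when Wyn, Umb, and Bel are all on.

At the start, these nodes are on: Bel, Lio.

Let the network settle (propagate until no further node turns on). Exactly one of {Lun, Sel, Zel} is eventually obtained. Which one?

Bel and Lio are on, so Wyn activates (G6).
G3: Lio and Wyn on → Umb on.
G7: Wyn, Umb, and Bel on → Sel on.
Zel would need Lio, Lun, and Wyn (G1), but Lun never turns on. Lun would need Zel and Bel (G5), but Zel never turns on.

Sel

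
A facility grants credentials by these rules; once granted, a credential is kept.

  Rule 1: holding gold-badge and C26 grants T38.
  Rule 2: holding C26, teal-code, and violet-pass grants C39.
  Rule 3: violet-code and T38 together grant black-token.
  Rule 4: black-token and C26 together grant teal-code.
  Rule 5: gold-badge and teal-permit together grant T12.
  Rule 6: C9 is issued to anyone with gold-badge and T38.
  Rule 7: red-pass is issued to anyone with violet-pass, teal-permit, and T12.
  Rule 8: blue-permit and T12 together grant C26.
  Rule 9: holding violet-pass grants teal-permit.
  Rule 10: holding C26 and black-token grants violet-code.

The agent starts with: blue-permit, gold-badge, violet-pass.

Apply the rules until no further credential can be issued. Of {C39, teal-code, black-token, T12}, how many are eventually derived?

Holding violet-pass grants teal-permit (Rule 9).
Holding gold-badge and teal-permit grants T12 (Rule 5).
C39 would need C26, teal-code, and violet-pass (Rule 2), but teal-code is never granted.
teal-code would need black-token and C26 (Rule 4), but black-token is never granted.
black-token would need violet-code and T38 (Rule 3), but violet-code is never granted.
T12: reached.
Reached: T12 — 1 of the 4.

1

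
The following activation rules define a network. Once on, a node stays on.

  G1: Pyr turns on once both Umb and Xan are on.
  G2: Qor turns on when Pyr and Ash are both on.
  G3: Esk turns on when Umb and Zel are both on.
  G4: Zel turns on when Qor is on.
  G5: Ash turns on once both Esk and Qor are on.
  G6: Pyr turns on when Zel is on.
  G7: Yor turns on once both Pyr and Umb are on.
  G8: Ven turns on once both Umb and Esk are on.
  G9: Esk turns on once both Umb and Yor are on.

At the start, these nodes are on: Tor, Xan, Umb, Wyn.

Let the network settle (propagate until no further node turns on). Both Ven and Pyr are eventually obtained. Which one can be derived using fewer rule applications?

Pyr: G1: Umb and Xan on → Pyr on. [1 rule application]
Ven: G1: Umb and Xan on → Pyr on. Pyr and Umb are on, so Yor turns on (G7). G9: Umb and Yor on → Esk on. Umb and Esk are on, so Ven turns on (G8). [4 rule applications]
Pyr needs fewer.

Pyr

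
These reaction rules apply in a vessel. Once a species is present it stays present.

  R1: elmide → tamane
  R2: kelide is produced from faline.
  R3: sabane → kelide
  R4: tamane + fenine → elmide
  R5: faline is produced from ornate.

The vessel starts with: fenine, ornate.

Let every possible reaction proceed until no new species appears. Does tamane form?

No

tamane would need elmide (R1), but elmide never forms.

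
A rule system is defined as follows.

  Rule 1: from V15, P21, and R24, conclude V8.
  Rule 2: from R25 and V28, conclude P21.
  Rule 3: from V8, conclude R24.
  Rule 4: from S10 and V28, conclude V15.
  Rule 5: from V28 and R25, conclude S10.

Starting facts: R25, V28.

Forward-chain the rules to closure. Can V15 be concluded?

From V28 and R25, Rule 5 gives S10.
From S10 and V28, Rule 4 gives V15.

Yes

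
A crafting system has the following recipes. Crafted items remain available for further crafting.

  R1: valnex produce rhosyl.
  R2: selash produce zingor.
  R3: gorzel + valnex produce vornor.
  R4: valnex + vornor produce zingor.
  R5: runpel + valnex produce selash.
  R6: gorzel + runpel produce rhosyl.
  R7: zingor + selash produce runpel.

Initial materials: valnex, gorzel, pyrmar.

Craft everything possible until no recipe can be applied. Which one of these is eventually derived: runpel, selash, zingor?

gorzel + valnex → vornor (R3).
valnex + vornor → zingor (R4).
runpel would need zingor and selash (R7), but selash is never obtained. selash would need runpel and valnex (R5), but runpel is never obtained.

zingor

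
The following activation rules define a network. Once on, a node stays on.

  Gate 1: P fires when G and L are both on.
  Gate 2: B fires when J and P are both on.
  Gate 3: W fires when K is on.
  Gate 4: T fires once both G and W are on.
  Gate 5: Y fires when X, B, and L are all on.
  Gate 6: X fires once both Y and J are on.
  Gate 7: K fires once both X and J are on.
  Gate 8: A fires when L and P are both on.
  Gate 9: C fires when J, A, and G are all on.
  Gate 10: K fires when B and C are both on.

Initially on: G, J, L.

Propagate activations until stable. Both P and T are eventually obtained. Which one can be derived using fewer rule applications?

P

P: Gate 1: G and L on → P on. [1 rule application]
T: G and L are on, so P fires (Gate 1). L and P are on, so A fires (Gate 8). Gate 2: J and P on → B on. Gate 9: J, A, and G on → C on. Gate 10: B and C on → K on. Gate 3: K on → W on. Gate 4: G and W on → T on. [7 rule applications]
P needs fewer.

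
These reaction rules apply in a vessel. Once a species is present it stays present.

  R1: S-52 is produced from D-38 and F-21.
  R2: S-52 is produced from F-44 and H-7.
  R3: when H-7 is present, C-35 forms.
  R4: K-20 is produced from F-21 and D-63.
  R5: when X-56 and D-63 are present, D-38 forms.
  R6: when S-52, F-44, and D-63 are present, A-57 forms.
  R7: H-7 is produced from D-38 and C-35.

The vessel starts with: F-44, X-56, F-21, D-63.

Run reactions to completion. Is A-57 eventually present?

Yes

X-56 and D-63 present → D-38 forms (R5).
D-38 and F-21 present → S-52 forms (R1).
S-52, F-44, and D-63 present → A-57 forms (R6).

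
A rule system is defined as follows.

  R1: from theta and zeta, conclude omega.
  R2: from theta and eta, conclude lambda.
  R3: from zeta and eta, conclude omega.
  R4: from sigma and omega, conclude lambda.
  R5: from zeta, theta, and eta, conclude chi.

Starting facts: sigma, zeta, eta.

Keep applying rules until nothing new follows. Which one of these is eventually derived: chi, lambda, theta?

lambda

zeta and eta hold, so omega follows (R3).
sigma and omega hold, so lambda follows (R4).
chi would need zeta, theta, and eta (R5), but theta is never established. No rule produces theta, and it is not given.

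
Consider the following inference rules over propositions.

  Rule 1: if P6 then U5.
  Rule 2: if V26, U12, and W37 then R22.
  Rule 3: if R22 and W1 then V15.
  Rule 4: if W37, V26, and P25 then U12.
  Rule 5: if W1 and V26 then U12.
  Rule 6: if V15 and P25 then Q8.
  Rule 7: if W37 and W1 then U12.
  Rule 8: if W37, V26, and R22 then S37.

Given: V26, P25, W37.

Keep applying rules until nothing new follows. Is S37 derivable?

Yes

From W37, V26, and P25, Rule 4 gives U12.
V26, U12, and W37 hold, so R22 follows (Rule 2).
W37, V26, and R22 hold, so S37 follows (Rule 8).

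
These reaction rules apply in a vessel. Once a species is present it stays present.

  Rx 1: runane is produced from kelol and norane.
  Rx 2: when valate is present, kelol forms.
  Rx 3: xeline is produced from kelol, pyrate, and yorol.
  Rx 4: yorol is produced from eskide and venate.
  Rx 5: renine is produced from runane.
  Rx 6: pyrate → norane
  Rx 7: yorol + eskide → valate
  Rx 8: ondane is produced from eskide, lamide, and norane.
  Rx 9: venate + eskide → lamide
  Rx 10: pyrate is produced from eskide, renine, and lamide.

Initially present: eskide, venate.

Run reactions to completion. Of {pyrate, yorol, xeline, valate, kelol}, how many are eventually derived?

eskide and venate present → yorol forms (Rx 4).
yorol and eskide present → valate forms (Rx 7).
valate present → kelol forms (Rx 2).
pyrate would need eskide, renine, and lamide (Rx 10), but renine never forms.
yorol: reached.
xeline would need kelol, pyrate, and yorol (Rx 3), but pyrate never forms.
valate: reached.
kelol: reached.
Reached: yorol, valate, and kelol — 3 of the 5.

3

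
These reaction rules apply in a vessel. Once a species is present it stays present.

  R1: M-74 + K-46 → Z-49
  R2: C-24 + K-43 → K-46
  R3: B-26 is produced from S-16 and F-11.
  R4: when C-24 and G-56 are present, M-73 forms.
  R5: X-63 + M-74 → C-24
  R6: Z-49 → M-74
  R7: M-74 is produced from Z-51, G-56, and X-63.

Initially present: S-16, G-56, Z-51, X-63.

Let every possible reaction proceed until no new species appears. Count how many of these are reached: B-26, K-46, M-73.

1

Z-51, G-56, and X-63 present → M-74 forms (R7).
X-63 and M-74 present → C-24 forms (R5).
C-24 and G-56 present → M-73 forms (R4).
B-26 would need S-16 and F-11 (R3), but F-11 never forms.
K-46 would need C-24 and K-43 (R2), but K-43 never forms.
M-73: reached.
Reached: M-73 — 1 of the 3.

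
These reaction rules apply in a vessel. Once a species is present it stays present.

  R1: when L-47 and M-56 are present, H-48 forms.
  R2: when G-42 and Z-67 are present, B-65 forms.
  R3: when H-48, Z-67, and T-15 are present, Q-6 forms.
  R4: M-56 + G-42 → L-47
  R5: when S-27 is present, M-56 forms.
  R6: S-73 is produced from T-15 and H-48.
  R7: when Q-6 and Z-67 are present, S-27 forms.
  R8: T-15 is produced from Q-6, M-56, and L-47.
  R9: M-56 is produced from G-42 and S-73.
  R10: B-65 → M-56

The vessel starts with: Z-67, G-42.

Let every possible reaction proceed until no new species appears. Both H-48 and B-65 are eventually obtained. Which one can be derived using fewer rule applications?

B-65: G-42 and Z-67 present → B-65 forms (R2). [1 rule application]
H-48: G-42 and Z-67 present → B-65 forms (R2). B-65 present → M-56 forms (R10). M-56 and G-42 present → L-47 forms (R4). L-47 and M-56 present → H-48 forms (R1). [4 rule applications]
B-65 needs fewer.

B-65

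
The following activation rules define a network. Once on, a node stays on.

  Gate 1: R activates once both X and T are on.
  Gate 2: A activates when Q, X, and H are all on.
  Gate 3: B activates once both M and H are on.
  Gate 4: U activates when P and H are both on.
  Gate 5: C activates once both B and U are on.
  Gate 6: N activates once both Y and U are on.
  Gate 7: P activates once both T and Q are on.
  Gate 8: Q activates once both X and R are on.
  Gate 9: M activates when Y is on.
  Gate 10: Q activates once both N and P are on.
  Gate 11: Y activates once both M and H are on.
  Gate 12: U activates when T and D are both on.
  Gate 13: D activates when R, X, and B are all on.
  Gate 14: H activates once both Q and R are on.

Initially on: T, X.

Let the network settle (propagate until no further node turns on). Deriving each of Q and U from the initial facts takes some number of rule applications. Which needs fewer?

Q: X and T are on, so R activates (Gate 1). Gate 8: X and R on → Q on. [2 rule applications]
U: X and T are on, so R activates (Gate 1). Gate 8: X and R on → Q on. Gate 14: Q and R on → H on. T and Q are on, so P activates (Gate 7). Gate 4: P and H on → U on. [5 rule applications]
Q needs fewer.

Q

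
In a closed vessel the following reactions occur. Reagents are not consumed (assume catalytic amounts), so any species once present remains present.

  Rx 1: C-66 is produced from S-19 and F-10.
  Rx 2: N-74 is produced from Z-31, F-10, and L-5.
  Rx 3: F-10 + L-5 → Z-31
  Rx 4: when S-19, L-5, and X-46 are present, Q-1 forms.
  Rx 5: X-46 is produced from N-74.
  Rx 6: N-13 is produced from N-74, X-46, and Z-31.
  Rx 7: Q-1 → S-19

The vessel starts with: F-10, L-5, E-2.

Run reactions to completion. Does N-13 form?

F-10 and L-5 present → Z-31 forms (Rx 3).
Z-31, F-10, and L-5 present → N-74 forms (Rx 2).
N-74 present → X-46 forms (Rx 5).
N-74, X-46, and Z-31 present → N-13 forms (Rx 6).

Yes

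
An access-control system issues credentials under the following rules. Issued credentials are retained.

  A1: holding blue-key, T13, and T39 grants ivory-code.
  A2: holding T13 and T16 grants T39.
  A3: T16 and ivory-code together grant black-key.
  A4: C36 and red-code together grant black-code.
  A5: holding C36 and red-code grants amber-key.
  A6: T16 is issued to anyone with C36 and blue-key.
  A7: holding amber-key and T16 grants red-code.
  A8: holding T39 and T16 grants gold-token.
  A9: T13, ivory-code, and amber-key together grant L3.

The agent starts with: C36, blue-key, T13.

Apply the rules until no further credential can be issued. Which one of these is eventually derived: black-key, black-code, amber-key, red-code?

Holding C36 and blue-key grants T16 (A6).
Holding T13 and T16 grants T39 (A2).
Holding blue-key, T13, and T39 grants ivory-code (A1).
Holding T16 and ivory-code grants black-key (A3).
amber-key would need C36 and red-code (A5), but red-code is never granted. black-code would need C36 and red-code (A4), but red-code is never granted. red-code would need amber-key and T16 (A7), but amber-key is never granted.

black-key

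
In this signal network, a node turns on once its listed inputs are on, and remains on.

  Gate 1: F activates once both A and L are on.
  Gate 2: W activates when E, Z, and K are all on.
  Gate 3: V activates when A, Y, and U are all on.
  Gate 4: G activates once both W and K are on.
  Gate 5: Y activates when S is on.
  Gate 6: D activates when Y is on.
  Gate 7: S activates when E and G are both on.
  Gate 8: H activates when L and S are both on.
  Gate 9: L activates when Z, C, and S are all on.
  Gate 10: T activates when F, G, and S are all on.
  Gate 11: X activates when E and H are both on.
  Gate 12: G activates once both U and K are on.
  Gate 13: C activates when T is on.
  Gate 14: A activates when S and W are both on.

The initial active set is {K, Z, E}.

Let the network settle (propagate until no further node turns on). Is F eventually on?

No

F would need A and L (Gate 1), but L never turns on.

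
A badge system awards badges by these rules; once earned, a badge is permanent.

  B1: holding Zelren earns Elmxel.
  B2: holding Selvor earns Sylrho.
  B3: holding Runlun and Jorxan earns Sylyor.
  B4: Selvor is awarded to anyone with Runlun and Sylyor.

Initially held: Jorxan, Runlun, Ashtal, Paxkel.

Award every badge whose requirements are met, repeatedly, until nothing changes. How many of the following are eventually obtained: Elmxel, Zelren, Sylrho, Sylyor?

2

With Runlun and Jorxan, Sylyor is earned (B3).
With Runlun and Sylyor, Selvor is earned (B4).
With Selvor, Sylrho is earned (B2).
Elmxel would need Zelren (B1), but Zelren is never earned.
No rule produces Zelren, and it is not given.
Sylrho: reached.
Sylyor: reached.
Reached: Sylrho and Sylyor — 2 of the 4.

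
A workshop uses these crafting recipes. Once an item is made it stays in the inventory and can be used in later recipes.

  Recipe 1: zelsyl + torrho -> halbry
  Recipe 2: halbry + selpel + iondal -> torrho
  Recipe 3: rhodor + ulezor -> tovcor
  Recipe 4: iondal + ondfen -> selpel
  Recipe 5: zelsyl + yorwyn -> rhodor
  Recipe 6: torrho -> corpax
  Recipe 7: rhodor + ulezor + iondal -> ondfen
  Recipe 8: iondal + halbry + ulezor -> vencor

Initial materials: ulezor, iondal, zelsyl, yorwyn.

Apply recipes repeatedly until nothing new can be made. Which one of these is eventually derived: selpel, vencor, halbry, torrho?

Using Recipe 5, zelsyl and yorwyn make rhodor.
Using Recipe 7, rhodor, ulezor, and iondal make ondfen.
iondal + ondfen -> selpel (Recipe 4).
halbry would need zelsyl and torrho (Recipe 1), but torrho is never obtained. vencor would need iondal, halbry, and ulezor (Recipe 8), but halbry is never obtained. torrho would need halbry, selpel, and iondal (Recipe 2), but halbry is never obtained.

selpel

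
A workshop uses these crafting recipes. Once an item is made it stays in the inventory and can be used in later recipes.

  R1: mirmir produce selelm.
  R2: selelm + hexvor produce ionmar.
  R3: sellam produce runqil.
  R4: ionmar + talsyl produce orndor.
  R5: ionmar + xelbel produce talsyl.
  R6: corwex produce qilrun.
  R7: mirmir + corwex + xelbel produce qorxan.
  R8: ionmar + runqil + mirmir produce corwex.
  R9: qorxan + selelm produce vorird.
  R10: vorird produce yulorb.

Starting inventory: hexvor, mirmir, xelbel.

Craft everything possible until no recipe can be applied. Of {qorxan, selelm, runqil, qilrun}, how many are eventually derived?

mirmir → selelm (R1).
qorxan would need mirmir, corwex, and xelbel (R7), but corwex is never obtained.
selelm: reached.
runqil would need sellam (R3), but sellam is never obtained.
qilrun would need corwex (R6), but corwex is never obtained.
Reached: selelm — 1 of the 4.

1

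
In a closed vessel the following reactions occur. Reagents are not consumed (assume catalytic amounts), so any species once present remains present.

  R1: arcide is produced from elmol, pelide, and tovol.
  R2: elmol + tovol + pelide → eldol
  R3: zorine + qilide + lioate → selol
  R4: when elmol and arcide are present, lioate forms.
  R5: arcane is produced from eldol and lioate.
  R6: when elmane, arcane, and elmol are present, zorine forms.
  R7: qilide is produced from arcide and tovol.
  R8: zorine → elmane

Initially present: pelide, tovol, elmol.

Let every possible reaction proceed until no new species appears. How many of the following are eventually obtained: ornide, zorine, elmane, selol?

0

No rule produces ornide, and it is not given.
zorine would need elmane, arcane, and elmol (R6), but elmane never forms.
elmane would need zorine (R8), but zorine never forms.
selol would need zorine, qilide, and lioate (R3), but zorine never forms.
None of the 4 are reached.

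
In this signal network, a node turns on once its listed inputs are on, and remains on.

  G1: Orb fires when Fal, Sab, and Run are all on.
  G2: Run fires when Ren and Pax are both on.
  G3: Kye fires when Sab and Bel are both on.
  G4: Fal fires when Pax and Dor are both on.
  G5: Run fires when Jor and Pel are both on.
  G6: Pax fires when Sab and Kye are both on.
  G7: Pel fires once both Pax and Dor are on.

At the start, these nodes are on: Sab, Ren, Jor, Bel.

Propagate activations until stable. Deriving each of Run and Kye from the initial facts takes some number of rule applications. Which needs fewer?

Kye

Kye: G3: Sab and Bel on → Kye on. [1 rule application]
Run: G3: Sab and Bel on → Kye on. Sab and Kye are on, so Pax fires (G6). Ren and Pax are on, so Run fires (G2). [3 rule applications]
Kye needs fewer.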